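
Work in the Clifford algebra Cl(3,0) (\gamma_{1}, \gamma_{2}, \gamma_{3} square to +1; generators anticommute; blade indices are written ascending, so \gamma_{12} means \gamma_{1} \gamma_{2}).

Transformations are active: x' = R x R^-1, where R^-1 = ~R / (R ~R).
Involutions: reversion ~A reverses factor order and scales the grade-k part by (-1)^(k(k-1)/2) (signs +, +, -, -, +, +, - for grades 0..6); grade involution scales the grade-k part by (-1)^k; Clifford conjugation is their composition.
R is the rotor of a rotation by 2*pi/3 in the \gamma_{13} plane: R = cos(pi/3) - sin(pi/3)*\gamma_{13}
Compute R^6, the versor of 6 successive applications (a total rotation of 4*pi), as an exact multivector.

The rotor phase is half the rotation angle and phases add under composition, so 6 steps in the \gamma_{13} plane accumulate phase 6*(pi/3) = 2 \pi: R^6 = cos(2 \pi) - sin(2 \pi)*\gamma_{13}.
cos(2 \pi) = 1 and sin(2 \pi) = 0, so R^6 = 1. The total rotation 4*pi is 2 full turns, so every vector returns to itself, yet the rotor is +1, back on the identity sheet (an even number of 2*pi turns).
Answer: 1


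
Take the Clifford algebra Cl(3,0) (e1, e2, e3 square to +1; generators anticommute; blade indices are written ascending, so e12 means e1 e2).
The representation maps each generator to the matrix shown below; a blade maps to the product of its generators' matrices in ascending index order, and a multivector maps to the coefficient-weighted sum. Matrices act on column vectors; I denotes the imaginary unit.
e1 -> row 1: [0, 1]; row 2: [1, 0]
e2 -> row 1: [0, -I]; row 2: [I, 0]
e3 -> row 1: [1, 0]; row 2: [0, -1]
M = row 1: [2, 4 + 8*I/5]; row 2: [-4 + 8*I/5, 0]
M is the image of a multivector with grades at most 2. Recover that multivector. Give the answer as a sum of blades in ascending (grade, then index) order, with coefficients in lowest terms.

Method: 1, rho(e1), rho(e2), rho(e3) form a trace-orthogonal basis of the 2x2 complex matrices (tr(X Y) = 2 if X = Y, else 0), so M = m0*1 + m1*rho(e1) + m2*rho(e2) + m3*rho(e3) with m0 = tr(M)/2 = 1, m1 = tr(M rho(e1))/2 = 8*I/5, m2 = tr(M rho(e2))/2 = 4*I, m3 = tr(M rho(e3))/2 = 1.
Multiplying table entries, the bivector images are rho(e12) = I*rho(e3), rho(e13) = -I*rho(e2), rho(e23) = I*rho(e1); with real blade coefficients the real parts of m0..m3 are the coefficients of 1, e1, e2, e3 and the imaginary parts give the bivectors (e23: Im m1, e13: -Im m2, e12: Im m3).
Answer: 1 + e3 - 4*e13 + 8/5*e23


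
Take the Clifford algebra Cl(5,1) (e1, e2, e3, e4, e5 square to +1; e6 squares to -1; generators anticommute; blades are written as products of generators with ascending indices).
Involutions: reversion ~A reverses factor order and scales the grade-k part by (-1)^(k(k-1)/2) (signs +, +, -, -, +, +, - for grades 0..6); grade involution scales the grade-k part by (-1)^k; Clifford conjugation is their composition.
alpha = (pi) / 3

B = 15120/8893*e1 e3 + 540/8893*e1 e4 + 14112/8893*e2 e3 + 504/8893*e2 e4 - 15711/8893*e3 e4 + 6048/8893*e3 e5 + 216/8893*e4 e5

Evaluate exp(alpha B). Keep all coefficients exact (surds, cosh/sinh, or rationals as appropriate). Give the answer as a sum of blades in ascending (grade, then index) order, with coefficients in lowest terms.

B^2 term by term: the squares give (15120/8893)^2*(e1 e3)^2 + (540/8893)^2*(e1 e4)^2 + (14112/8893)^2*(e2 e3)^2 + (504/8893)^2*(e2 e4)^2 + (-15711/8893)^2*(e3 e4)^2 + (6048/8893)^2*(e3 e5)^2 + (216/8893)^2*(e4 e5)^2 = 228614400/79085449*(-1) + 291600/79085449*(-1) + 199148544/79085449*(-1) + 254016/79085449*(-1) + 246835521/79085449*(-1) + 36578304/79085449*(-1) + 46656/79085449*(-1) = -9 (each basis 2-blade squares to minus the product of its generators' squares); cross terms between blades sharing an index anticommute and cancel; the commuting (index-disjoint) pairs give grade-4 terms 2*c*c'*(blade product), which cancel blade by blade — e1 e2 e3 e4: -15240960/79085449 + 15240960/79085449 = 0; e1 e3 e4 e5: 6531840/79085449 - 6531840/79085449 = 0; e2 e3 e4 e5: 6096384/79085449 - 6096384/79085449 = 0 — confirming B is simple. So B^2 = -9.
B^2 = -9 — since the square is negative, the closed form is circular: l = 3, alpha*l = pi, so exp(alpha B) = cos(pi) + (sin(pi)/3)*B = -1 + (0)*B.
Answer: -1


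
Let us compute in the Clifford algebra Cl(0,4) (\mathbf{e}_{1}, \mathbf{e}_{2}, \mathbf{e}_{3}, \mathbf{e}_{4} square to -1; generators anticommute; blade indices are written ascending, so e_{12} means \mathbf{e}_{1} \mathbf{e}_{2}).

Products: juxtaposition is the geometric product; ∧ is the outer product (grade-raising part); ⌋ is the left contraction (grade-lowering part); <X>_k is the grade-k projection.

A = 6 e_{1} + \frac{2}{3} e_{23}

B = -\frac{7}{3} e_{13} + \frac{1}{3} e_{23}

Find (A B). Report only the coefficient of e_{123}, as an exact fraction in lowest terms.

step 1: -\frac{2}{9} + 14 e_{3} + \frac{14}{9} e_{12} + 2 e_{123}
Answer: 2


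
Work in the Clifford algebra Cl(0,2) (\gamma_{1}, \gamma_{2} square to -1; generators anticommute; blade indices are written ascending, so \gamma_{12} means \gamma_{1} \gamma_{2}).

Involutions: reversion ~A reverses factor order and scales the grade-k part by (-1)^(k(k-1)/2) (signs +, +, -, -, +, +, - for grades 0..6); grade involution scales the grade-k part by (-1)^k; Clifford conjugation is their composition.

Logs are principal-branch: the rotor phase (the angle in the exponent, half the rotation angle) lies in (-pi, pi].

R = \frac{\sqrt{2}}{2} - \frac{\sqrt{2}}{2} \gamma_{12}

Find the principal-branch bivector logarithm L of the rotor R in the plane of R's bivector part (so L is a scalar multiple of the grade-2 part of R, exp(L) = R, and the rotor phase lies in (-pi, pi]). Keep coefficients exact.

The scalar part of R is \frac{\sqrt{2}}{2}, which fixes the principal-branch rotor phase; the unit plane is then the bivector part divided by the sine of that phase, and L is that plane scaled by the phase.
Concretely: cos(phase) = \frac{\sqrt{2}}{2} gives phase = ±\frac{\pi}{4}, and since phase/sin(phase) is even the sign is immaterial: L = (phase/sin(phase)) * <R>_2 = (\frac{\sqrt{2} \pi}{4}) * <R>_2.
Answer: - \frac{\pi}{4} \gamma_{12}


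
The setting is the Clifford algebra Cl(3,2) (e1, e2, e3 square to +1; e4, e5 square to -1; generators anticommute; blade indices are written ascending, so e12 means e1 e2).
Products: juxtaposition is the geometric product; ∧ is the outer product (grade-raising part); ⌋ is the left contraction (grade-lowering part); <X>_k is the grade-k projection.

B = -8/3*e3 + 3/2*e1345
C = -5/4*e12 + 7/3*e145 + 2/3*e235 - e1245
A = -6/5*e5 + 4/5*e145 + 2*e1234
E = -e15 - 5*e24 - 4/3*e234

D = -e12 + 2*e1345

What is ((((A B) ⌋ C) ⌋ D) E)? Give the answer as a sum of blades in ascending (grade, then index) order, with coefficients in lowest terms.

step 1: -6/5*e3 - 3*e25 - 16/5*e35 + 16/3*e124 - 9/5*e134 - 32/15*e1345
step 2: -32/15*e2 + 2*e3 - 16/3*e5 - 3*e14 + 4/5*e25
step 3: -32/15*e1 + 6*e35 - 32/3*e134 - 4*e145
step 4: -4*e4 + 32/15*e5 + 128/9*e12 + 6*e13 - 160/3*e123 + 32/3*e124 + 20*e125 - 8*e245 + 32/3*e345 + 128/45*e1234 + 16/3*e1235 + 30*e2345
Answer: -4*e4 + 32/15*e5 + 128/9*e12 + 6*e13 - 160/3*e123 + 32/3*e124 + 20*e125 - 8*e245 + 32/3*e345 + 128/45*e1234 + 16/3*e1235 + 30*e2345


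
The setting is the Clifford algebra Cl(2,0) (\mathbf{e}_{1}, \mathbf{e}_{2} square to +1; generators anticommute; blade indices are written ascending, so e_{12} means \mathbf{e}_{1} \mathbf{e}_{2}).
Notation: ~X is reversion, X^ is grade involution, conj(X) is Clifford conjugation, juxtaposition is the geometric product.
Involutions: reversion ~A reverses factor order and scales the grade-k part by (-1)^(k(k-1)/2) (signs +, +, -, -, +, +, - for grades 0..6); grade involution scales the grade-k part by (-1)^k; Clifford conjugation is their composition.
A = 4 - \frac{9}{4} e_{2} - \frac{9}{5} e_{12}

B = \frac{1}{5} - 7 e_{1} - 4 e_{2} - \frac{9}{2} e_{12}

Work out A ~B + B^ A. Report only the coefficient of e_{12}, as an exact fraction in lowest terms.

first term: \frac{179}{10} - \frac{427}{40} e_{1} - \frac{581}{20} e_{2} + \frac{189}{100} e_{12}
second term: -\frac{163}{10} + \frac{1813}{40} e_{1} + \frac{59}{20} e_{2} - \frac{3411}{100} e_{12}
Answer: -\frac{1611}{50}


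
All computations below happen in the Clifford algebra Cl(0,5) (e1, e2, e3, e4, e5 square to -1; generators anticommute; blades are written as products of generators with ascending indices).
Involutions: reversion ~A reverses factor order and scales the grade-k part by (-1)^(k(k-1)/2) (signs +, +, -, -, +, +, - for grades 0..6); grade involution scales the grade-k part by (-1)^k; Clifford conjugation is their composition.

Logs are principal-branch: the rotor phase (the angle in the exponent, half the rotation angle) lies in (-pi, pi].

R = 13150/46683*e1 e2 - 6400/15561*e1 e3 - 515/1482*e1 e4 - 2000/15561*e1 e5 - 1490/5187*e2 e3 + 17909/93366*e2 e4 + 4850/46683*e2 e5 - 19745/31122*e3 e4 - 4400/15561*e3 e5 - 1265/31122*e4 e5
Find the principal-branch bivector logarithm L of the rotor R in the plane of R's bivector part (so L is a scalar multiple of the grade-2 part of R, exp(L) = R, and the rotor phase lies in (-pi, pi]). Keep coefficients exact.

The scalar part of R is 0, which fixes the principal-branch rotor phase; the unit plane is then the bivector part divided by the sine of that phase, and L is that plane scaled by the phase.
Concretely: cos(phase) = 0 gives phase = ±pi/2, and since phase/sin(phase) is even the sign is immaterial: L = (phase/sin(phase)) * <R>_2 = (pi/2) * <R>_2.
Answer: 6575*pi/46683*e1 e2 - 3200*pi/15561*e1 e3 - 515*pi/2964*e1 e4 - 1000*pi/15561*e1 e5 - 745*pi/5187*e2 e3 + 17909*pi/186732*e2 e4 + 2425*pi/46683*e2 e5 - 19745*pi/62244*e3 e4 - 2200*pi/15561*e3 e5 - 1265*pi/62244*e4 e5


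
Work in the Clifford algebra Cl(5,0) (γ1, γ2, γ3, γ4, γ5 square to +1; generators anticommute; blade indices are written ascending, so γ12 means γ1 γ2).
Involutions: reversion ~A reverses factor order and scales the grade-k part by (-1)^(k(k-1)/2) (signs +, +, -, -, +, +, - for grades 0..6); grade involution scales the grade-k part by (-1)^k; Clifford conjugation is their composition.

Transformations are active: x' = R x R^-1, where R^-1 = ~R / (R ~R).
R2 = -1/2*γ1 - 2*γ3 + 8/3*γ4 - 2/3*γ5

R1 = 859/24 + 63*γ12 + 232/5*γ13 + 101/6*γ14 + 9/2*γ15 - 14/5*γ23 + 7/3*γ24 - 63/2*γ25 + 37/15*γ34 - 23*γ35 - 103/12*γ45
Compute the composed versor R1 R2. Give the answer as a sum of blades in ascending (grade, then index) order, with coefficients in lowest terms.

Distribute over the terms of R2 (each basis-blade product reordered to ascending indices, repeated generators contracted through their squares):
R1 (-1/2*γ1) = -859/48*γ1 + 63/2*γ2 + 116/5*γ3 + 101/12*γ4 + 9/4*γ5 + 7/5*γ123 - 7/6*γ124 + 63/4*γ125 - 37/30*γ134 + 23/2*γ135 + 103/24*γ145
R1 (-2*γ3) = -464/5*γ1 + 28/5*γ2 - 859/12*γ3 + 74/15*γ4 - 46*γ5 - 126*γ123 + 101/3*γ134 + 9*γ135 + 14/3*γ234 - 63*γ235 + 103/6*γ345
R1 (8/3*γ4) = 404/9*γ1 + 56/9*γ2 + 296/45*γ3 + 859/9*γ4 + 206/9*γ5 + 168*γ124 + 1856/15*γ134 - 12*γ145 - 112/15*γ234 + 84*γ245 + 184/3*γ345
R1 (-2/3*γ5) = -3*γ1 + 21*γ2 + 46/3*γ3 + 103/18*γ4 - 859/36*γ5 - 42*γ125 - 464/15*γ135 - 101/9*γ145 + 28/15*γ235 - 14/9*γ245 - 74/45*γ345
Summing the partial products and collecting blades:
Answer: -49541/720*γ1 + 5789/90*γ2 - 953/36*γ3 + 6871/60*γ4 - 805/18*γ5 - 623/5*γ123 + 1001/6*γ124 - 105/4*γ125 + 937/6*γ134 - 313/30*γ135 - 1363/72*γ145 - 14/5*γ234 - 917/15*γ235 + 742/9*γ245 + 6917/90*γ345


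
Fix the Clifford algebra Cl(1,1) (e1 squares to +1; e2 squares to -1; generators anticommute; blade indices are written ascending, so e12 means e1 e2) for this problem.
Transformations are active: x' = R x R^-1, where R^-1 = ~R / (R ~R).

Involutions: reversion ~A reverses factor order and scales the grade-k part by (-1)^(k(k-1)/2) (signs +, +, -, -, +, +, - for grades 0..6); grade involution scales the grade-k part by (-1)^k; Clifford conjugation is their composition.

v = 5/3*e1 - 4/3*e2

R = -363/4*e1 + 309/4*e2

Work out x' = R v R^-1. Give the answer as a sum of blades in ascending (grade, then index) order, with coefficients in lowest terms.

~R = -363/4*e1 + 309/4*e2, and R ~R = 2268, so R^-1 = ~R / (2268).
R v = -193/4 - 31/4*e12
Answer: 13273/6048*e1 - 11815/6048*e2


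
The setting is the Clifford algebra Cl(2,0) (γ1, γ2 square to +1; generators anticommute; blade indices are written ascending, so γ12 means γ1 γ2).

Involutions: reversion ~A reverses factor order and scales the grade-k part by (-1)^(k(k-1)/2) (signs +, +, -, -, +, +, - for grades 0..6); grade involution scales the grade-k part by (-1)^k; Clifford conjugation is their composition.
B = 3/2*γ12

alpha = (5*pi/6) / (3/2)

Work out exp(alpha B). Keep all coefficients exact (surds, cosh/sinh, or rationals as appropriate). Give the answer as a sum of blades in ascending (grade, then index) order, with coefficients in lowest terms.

B^2 = (3/2)^2*(γ12)^2 = 9/4*(-1) = -9/4 (a basis 2-blade squares to minus the product of its generators' squares).
B^2 = -9/4 — a negative square means the series sums to a rotation: l = 3/2, alpha*l = 5*pi/6, so exp(alpha B) = cos(5*pi/6) + (sin(5*pi/6)/(3/2))*B = -sqrt(3)/2 + (1/3)*B.
Answer: -sqrt(3)/2 + 1/2*γ12


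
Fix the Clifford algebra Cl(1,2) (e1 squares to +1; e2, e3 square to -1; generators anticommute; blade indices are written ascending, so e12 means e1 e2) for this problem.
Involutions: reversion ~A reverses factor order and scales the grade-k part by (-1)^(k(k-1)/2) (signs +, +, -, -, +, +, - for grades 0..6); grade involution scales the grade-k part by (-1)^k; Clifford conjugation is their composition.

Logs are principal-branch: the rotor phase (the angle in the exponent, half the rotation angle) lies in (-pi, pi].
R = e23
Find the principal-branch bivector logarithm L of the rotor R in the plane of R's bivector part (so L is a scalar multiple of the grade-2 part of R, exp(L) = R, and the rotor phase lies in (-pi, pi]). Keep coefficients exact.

The scalar part of R is 0, and that scalar determines the rotor phase on the principal branch; recovering the unit plane as bivector-part over sine of the phase gives L = phase * plane.
Concretely: cos(phase) = 0 gives phase = ±pi/2, and since phase/sin(phase) is even the sign is immaterial: L = (phase/sin(phase)) * <R>_2 = (pi/2) * <R>_2.
Answer: pi/2*e23


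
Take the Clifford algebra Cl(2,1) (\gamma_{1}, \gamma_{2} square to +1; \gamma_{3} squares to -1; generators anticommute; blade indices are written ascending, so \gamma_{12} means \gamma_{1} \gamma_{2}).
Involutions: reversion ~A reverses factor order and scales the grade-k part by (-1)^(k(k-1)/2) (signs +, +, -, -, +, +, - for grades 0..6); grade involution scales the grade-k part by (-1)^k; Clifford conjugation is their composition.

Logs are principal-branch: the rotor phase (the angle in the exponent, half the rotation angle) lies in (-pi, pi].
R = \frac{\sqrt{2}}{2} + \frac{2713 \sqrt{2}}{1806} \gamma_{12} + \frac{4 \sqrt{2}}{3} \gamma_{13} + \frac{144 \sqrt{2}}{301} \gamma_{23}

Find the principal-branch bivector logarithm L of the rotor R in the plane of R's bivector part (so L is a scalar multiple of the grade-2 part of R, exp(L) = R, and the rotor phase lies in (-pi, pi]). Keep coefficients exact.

The scalar part of R is \frac{\sqrt{2}}{2}, and that scalar determines the rotor phase on the principal branch; recovering the unit plane as bivector-part over sine of the phase gives L = phase * plane.
Concretely: cos(phase) = \frac{\sqrt{2}}{2} gives phase = ±\frac{\pi}{4}, and since phase/sin(phase) is even the sign is immaterial: L = (phase/sin(phase)) * <R>_2 = (\frac{\sqrt{2} \pi}{4}) * <R>_2.
Answer: \frac{2713 \pi}{3612} \gamma_{12} + \frac{2 \pi}{3} \gamma_{13} + \frac{72 \pi}{301} \gamma_{23}


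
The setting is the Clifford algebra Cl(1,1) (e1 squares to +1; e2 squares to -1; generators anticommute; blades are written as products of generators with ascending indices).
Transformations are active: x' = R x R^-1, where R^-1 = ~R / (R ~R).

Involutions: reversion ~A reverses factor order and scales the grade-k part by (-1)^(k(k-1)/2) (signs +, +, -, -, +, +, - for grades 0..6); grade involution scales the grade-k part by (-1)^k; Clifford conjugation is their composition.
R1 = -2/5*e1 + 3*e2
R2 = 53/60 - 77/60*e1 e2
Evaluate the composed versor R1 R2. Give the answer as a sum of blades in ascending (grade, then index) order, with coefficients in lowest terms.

Distribute over the terms of R1 (each basis-blade product reordered to ascending indices, repeated generators contracted through their squares):
(-2/5*e1) R2 = -53/150*e1 + 77/150*e2
(3*e2) R2 = -77/20*e1 + 53/20*e2
Summing the partial products and collecting blades:
Answer: -1261/300*e1 + 949/300*e2


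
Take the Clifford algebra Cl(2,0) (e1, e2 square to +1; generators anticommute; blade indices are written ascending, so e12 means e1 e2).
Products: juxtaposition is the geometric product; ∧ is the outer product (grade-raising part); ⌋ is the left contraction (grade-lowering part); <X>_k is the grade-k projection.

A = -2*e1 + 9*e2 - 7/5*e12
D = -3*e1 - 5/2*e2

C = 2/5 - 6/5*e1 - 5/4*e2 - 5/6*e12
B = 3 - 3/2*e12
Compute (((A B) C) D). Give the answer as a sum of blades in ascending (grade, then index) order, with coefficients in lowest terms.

step 1: -21/10 + 15/2*e1 + 30*e2 - 21/5*e12
step 2: -1271/25 + 3577/100*e1 + 667/200*e2 + 5339/200*e12
step 3: -46259/400 + 34313/400*e1 + 41437/200*e2 - 3971/50*e12
Answer: -46259/400 + 34313/400*e1 + 41437/200*e2 - 3971/50*e12


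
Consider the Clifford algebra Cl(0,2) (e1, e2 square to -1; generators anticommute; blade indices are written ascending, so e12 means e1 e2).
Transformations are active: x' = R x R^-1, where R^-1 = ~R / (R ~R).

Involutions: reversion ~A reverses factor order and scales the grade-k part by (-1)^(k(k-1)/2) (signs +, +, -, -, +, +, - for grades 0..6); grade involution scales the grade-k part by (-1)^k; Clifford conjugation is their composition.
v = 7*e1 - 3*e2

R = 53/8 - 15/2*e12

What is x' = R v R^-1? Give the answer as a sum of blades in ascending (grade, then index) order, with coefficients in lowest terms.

~R = 53/8 + 15/2*e12, and R ~R = 6409/64, so R^-1 = ~R / (6409/64).
R v = 191/8*e1 - 579/8*e2
Answer: -24617/6409*e1 - 42147/6409*e2


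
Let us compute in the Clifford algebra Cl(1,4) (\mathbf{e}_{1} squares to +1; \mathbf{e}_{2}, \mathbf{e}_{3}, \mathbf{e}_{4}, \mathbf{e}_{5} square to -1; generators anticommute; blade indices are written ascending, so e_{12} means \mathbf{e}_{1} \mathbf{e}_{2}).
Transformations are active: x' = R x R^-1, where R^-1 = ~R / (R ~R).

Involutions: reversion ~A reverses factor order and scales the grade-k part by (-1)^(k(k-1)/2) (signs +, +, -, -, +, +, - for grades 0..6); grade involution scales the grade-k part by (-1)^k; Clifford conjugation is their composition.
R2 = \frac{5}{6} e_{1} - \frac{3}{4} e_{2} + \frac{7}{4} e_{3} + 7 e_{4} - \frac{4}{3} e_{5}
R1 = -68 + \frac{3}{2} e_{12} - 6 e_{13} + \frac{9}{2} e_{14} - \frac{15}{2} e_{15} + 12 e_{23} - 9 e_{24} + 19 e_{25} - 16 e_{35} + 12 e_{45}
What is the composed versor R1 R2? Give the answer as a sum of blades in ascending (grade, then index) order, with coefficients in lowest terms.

Distribute over the terms of R2 (each basis-blade product reordered to ascending indices, repeated generators contracted through their squares):
R1 (\frac{5}{6} e_{1}) = -\frac{170}{3} e_{1} - \frac{5}{4} e_{2} + 5 e_{3} - \frac{15}{4} e_{4} + \frac{25}{4} e_{5} + 10 e_{123} - \frac{15}{2} e_{124} + \frac{95}{6} e_{125} - \frac{40}{3} e_{135} + 10 e_{145}
R1 (-\frac{3}{4} e_{2}) = \frac{9}{8} e_{1} + 51 e_{2} - 9 e_{3} + \frac{27}{4} e_{4} - \frac{57}{4} e_{5} - \frac{9}{2} e_{123} + \frac{27}{8} e_{124} - \frac{45}{8} e_{125} + 12 e_{235} - 9 e_{245}
R1 (\frac{7}{4} e_{3}) = \frac{21}{2} e_{1} - 21 e_{2} - 119 e_{3} - 28 e_{5} + \frac{21}{8} e_{123} - \frac{63}{8} e_{134} + \frac{105}{8} e_{135} + \frac{63}{4} e_{234} - \frac{133}{4} e_{235} + 21 e_{345}
R1 (7 e_{4}) = -\frac{63}{2} e_{1} + 63 e_{2} - 476 e_{4} + 84 e_{5} + \frac{21}{2} e_{124} - 42 e_{134} + \frac{105}{2} e_{145} + 84 e_{234} - 133 e_{245} + 112 e_{345}
R1 (-\frac{4}{3} e_{5}) = -10 e_{1} + \frac{76}{3} e_{2} - \frac{64}{3} e_{3} + 16 e_{4} + \frac{272}{3} e_{5} - 2 e_{125} + 8 e_{135} - 6 e_{145} - 16 e_{235} + 12 e_{245}
Summing the partial products and collecting blades:
Answer: -\frac{2077}{24} e_{1} + \frac{1405}{12} e_{2} - \frac{433}{3} e_{3} - 457 e_{4} + \frac{416}{3} e_{5} + \frac{65}{8} e_{123} + \frac{51}{8} e_{124} + \frac{197}{24} e_{125} - \frac{399}{8} e_{134} + \frac{187}{24} e_{135} + \frac{113}{2} e_{145} + \frac{399}{4} e_{234} - \frac{149}{4} e_{235} - 130 e_{245} + 133 e_{345}


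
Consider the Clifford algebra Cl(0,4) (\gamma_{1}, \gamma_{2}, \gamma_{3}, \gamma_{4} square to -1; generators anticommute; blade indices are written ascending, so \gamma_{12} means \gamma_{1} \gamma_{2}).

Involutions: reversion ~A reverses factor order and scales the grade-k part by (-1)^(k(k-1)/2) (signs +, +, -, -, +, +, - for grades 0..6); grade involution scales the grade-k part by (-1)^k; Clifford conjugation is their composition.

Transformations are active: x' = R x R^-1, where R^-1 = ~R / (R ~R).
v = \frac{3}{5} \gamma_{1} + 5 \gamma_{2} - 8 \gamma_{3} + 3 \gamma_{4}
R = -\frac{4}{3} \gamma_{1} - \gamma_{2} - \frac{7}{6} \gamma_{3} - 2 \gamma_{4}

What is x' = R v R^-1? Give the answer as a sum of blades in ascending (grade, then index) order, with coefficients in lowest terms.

~R = -\frac{4}{3} \gamma_{1} - \gamma_{2} - \frac{7}{6} \gamma_{3} - 2 \gamma_{4}, and R ~R = -\frac{293}{36}, so R^-1 = ~R / (-\frac{293}{36}).
R v = \frac{37}{15} - \frac{91}{15} \gamma_{12} + \frac{341}{30} \gamma_{13} - \frac{14}{5} \gamma_{14} + \frac{83}{6} \gamma_{23} + 7 \gamma_{24} - \frac{39}{2} \gamma_{34}
Answer: \frac{61}{293} \gamma_{1} - \frac{6437}{1465} \gamma_{2} + \frac{12756}{1465} \gamma_{3} - \frac{2619}{1465} \gamma_{4}


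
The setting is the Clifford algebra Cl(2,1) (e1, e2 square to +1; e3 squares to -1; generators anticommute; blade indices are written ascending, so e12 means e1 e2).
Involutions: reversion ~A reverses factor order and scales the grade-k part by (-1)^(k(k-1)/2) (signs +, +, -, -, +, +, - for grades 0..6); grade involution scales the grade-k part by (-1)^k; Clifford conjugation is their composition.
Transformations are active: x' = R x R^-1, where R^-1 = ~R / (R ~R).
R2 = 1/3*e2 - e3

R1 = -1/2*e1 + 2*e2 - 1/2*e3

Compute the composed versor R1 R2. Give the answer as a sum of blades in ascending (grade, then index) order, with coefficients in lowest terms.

Distribute over the terms of R2 (each basis-blade product reordered to ascending indices, repeated generators contracted through their squares):
R1 (1/3*e2) = 2/3 - 1/6*e12 + 1/6*e23
R1 (-e3) = -1/2 + 1/2*e13 - 2*e23
Summing the partial products and collecting blades:
Answer: 1/6 - 1/6*e12 + 1/2*e13 - 11/6*e23


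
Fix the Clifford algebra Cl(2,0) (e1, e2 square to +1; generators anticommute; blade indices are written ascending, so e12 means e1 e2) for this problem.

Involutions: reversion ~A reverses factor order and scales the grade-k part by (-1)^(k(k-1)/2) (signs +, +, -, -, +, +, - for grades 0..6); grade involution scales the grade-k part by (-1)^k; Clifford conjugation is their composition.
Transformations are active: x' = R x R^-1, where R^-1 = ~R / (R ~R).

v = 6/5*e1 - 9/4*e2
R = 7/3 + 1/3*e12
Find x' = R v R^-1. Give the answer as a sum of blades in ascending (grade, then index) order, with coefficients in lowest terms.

~R = 7/3 - 1/3*e12, and R ~R = 50/9, so R^-1 = ~R / (50/9).
R v = 41/20*e1 - 113/20*e2
Answer: 261/500*e1 - 312/125*e2


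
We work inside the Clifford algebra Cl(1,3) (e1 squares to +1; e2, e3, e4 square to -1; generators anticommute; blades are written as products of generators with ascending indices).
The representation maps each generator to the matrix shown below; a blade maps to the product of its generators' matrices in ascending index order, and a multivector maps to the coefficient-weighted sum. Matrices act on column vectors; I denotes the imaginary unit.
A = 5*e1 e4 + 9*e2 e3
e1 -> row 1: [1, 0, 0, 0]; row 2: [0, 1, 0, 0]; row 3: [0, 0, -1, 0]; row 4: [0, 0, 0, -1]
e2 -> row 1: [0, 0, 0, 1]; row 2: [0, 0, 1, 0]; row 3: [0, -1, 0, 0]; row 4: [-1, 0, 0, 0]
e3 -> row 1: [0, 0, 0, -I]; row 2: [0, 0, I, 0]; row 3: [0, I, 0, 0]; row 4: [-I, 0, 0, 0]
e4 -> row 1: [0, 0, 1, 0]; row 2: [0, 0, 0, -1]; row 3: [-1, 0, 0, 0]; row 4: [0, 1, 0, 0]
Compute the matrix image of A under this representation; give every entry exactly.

Bivector images (products of the table entries): rho(e1 e4) = rho(e1)rho(e4) = row 1: [0, 0, 1, 0]; row 2: [0, 0, 0, -1]; row 3: [1, 0, 0, 0]; row 4: [0, -1, 0, 0]; rho(e2 e3) = rho(e2)rho(e3) = row 1: [-I, 0, 0, 0]; row 2: [0, I, 0, 0]; row 3: [0, 0, -I, 0]; row 4: [0, 0, 0, I].
M = (5)*rho(e1 e4) + (9)*rho(e2 e3), summed entrywise:
Answer: row 1: [-9*I, 0, 5, 0]; row 2: [0, 9*I, 0, -5]; row 3: [5, 0, -9*I, 0]; row 4: [0, -5, 0, 9*I]


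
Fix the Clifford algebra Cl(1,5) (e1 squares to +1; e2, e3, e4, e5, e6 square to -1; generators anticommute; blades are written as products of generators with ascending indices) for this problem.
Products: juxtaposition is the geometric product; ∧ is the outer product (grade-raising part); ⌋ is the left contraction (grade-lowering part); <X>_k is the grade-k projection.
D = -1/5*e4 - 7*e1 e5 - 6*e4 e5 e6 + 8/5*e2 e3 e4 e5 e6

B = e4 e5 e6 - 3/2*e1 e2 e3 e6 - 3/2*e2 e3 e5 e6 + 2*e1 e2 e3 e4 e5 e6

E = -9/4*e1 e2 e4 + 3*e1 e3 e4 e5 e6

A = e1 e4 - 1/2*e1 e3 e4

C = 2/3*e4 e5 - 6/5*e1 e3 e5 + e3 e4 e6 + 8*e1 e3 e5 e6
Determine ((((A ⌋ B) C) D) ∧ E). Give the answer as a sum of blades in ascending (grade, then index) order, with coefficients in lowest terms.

step 1: e2 e5 e6 + 2*e2 e3 e5 e6
step 2: 16*e1 e2 + 8*e1 e2 e3 + 12/5*e1 e2 e6 + 2*e2 e4 e5 + 2/3*e2 e4 e6 + 6/5*e1 e2 e3 e6 - e2 e3 e4 e5 + 4/3*e2 e3 e4 e6
step 3: -32/15*e5 - 8/5*e6 + 538/5*e2 e5 + 178/15*e2 e6 - 16/15*e3 e5 + 16/5*e3 e6 - 86/5*e1 e2 e4 + 48/25*e1 e4 e5 - 319/5*e2 e3 e5 - 94/15*e2 e3 e6 + 84/5*e2 e5 e6 - 43/5*e1 e2 e3 e4 + 72/5*e1 e2 e4 e5 + 12/25*e1 e2 e4 e6 + 96/25*e1 e3 e4 e5 - 64/5*e1 e4 e5 e6 - 42/5*e2 e3 e5 e6 + 36/5*e1 e2 e3 e4 e5 + 6/25*e1 e2 e3 e4 e6 - 302/3*e1 e2 e4 e5 e6 - 128/5*e1 e3 e4 e5 e6 - 116/3*e1 e2 e3 e4 e5 e6
step 4: -24/5*e1 e2 e4 e5 - 18/5*e1 e2 e4 e6 - 12/5*e1 e2 e3 e4 e5 + 36/5*e1 e2 e3 e4 e6
Answer: -24/5*e1 e2 e4 e5 - 18/5*e1 e2 e4 e6 - 12/5*e1 e2 e3 e4 e5 + 36/5*e1 e2 e3 e4 e6


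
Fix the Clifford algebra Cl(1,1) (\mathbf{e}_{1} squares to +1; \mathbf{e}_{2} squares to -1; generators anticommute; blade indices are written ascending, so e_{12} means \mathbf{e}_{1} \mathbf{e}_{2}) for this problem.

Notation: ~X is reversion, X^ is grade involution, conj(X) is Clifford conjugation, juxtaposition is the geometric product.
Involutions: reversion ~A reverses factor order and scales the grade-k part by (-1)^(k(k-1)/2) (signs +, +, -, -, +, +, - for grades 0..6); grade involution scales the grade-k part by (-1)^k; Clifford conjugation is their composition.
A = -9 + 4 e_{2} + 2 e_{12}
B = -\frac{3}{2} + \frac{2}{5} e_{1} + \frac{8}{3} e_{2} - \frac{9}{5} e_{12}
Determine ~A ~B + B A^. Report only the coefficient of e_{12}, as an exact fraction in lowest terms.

first term: -\frac{23}{30} + \frac{134}{15} e_{1} - \frac{146}{5} e_{2} - \frac{74}{5} e_{12}
second term: \frac{617}{30} - \frac{82}{15} e_{1} - \frac{86}{5} e_{2} + \frac{58}{5} e_{12}
Answer: -\frac{16}{5}


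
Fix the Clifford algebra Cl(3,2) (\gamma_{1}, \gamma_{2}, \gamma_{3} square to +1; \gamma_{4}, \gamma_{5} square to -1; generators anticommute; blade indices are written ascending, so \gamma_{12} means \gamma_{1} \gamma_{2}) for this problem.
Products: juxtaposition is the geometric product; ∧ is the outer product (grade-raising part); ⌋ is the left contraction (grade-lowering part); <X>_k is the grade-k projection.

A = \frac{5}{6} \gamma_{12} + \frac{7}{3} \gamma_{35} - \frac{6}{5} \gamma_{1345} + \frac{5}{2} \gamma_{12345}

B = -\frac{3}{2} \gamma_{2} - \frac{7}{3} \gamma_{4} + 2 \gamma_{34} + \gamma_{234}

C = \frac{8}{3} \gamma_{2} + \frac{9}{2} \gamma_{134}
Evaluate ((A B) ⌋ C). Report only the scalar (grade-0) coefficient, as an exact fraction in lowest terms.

step 1: -\frac{5}{4} \gamma_{1} - \frac{49}{10} \gamma_{15} + \frac{14}{3} \gamma_{45} - \frac{35}{18} \gamma_{124} + \frac{31}{5} \gamma_{125} + \frac{5}{6} \gamma_{134} + \frac{14}{5} \gamma_{135} - \frac{7}{2} \gamma_{235} + \frac{7}{3} \gamma_{245} + \frac{49}{9} \gamma_{345} + \frac{5}{3} \gamma_{1234} - \frac{35}{6} \gamma_{1235} + \frac{15}{4} \gamma_{1345} - \frac{9}{5} \gamma_{12345}
step 2: \frac{15}{4} - \frac{45}{8} \gamma_{34}
Answer: \frac{15}{4}


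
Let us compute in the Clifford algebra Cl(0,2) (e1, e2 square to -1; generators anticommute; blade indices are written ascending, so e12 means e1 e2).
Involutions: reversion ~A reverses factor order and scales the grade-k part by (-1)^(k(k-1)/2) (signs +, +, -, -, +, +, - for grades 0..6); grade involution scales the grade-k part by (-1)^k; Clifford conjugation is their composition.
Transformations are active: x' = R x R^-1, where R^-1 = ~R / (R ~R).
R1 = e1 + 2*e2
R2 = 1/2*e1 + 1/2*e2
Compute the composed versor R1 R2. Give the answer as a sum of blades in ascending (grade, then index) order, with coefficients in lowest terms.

Distribute over the terms of R1 (each basis-blade product reordered to ascending indices, repeated generators contracted through their squares):
(e1) R2 = -1/2 + 1/2*e12
(2*e2) R2 = -1 - e12
Summing the partial products and collecting blades:
Answer: -3/2 - 1/2*e12


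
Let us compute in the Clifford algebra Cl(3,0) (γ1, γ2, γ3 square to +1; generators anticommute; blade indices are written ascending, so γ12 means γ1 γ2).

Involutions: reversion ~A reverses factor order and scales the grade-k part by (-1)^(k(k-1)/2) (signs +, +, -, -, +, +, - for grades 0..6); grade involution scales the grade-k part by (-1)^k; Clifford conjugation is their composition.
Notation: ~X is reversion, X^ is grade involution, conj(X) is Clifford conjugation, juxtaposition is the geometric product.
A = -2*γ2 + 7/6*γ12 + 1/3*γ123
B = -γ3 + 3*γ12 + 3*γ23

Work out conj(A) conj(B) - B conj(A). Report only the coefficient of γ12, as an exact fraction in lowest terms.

first term: -7/2 + 7*γ1 - 5*γ3 + 1/3*γ12 + 7/2*γ13 + 2*γ23 - 7/6*γ123
second term: 7/2 + 5*γ1 - 7*γ3 - 1/3*γ12 + 7/2*γ13 + 2*γ23 + 7/6*γ123
Answer: 2/3


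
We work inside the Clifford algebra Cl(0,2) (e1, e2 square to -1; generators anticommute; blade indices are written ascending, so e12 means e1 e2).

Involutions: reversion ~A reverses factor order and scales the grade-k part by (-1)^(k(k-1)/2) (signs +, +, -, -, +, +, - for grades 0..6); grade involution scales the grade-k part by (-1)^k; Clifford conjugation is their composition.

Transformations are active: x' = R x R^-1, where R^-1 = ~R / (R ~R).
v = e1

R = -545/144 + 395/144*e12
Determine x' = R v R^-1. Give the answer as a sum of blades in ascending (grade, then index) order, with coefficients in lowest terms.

~R = -545/144 - 395/144*e12, and R ~R = 226525/10368, so R^-1 = ~R / (226525/10368).
R v = -545/144*e1 + 395/144*e2
Answer: 2820/9061*e1 - 8611/9061*e2


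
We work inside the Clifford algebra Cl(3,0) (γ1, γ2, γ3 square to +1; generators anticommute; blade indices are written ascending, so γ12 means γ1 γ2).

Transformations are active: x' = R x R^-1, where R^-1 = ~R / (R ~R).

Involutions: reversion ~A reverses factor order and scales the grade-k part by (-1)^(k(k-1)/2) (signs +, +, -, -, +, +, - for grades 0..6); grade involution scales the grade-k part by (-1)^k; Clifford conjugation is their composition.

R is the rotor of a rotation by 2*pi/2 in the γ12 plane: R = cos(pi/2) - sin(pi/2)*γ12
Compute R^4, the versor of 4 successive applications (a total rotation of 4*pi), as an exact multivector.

Half-angle bookkeeping: 4 applications in γ12 add up to rotor phase 4*pi/2 = 2*pi, so R^4 = cos(2*pi) - sin(2*pi)*γ12.
cos(2*pi) = 1 and sin(2*pi) = 0, so R^4 = 1. The total rotation 4*pi is 2 full turns, so every vector returns to itself, yet the rotor is +1, back on the identity sheet (an even number of 2*pi turns).
Answer: 1


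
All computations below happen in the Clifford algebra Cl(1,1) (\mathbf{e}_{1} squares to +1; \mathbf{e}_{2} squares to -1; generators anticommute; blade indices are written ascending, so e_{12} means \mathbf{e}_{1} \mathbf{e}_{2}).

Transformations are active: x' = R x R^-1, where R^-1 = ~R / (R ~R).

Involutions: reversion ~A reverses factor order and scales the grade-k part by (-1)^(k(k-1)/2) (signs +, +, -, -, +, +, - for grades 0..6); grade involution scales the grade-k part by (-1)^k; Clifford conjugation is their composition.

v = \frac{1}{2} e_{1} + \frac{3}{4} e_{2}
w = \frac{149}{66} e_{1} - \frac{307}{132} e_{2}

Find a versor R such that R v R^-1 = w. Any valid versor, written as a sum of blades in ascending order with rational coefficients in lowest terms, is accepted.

Here q(v) = q(w) = -\frac{5}{16}; the classical choice R = v + w = \frac{91}{33} e_{1} - \frac{52}{33} e_{2} then realises v -> w under the sandwich.
Answer: \frac{91}{33} e_{1} - \frac{52}{33} e_{2}


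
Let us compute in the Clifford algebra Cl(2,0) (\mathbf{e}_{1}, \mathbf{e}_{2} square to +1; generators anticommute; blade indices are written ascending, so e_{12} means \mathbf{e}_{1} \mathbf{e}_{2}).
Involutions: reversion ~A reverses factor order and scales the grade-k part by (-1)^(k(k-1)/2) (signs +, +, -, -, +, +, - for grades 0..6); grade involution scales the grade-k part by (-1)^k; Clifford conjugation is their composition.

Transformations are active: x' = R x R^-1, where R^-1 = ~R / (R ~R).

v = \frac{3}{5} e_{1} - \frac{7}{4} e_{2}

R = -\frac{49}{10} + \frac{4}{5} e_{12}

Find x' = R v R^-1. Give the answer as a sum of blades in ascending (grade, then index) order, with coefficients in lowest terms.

~R = -\frac{49}{10} - \frac{4}{5} e_{12}, and R ~R = \frac{493}{20}, so R^-1 = ~R / (\frac{493}{20}).
R v = -\frac{217}{50} e_{1} + \frac{1619}{200} e_{2}
Answer: \frac{13871}{12325} e_{1} - \frac{72387}{49300} e_{2}


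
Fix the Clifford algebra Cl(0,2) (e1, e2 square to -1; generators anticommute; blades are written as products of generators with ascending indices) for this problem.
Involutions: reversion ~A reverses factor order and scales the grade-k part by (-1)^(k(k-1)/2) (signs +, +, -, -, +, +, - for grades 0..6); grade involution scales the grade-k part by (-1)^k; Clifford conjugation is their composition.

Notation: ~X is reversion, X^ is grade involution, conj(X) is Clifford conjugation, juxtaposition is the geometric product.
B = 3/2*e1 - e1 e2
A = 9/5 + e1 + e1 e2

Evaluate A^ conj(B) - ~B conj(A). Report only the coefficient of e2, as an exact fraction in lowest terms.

first term: -5/2 - 27/10*e1 - 1/2*e2 + 9/5*e1 e2
second term: 5/2 + 27/10*e1 + 1/2*e2 + 9/5*e1 e2
Answer: -1


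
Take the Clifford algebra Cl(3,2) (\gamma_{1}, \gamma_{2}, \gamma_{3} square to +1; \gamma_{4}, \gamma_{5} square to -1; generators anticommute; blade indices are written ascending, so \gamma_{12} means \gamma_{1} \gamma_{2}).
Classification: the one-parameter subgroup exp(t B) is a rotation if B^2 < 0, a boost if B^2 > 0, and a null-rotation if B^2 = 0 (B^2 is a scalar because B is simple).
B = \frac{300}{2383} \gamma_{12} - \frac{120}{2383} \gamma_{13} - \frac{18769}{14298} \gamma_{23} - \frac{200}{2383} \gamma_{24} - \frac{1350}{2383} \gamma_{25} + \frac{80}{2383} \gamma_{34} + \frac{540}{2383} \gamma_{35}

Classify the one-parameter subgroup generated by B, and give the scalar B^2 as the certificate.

B^2 term by term: the squares give (\frac{300}{2383})^2*(\gamma_{12})^2 + (-\frac{120}{2383})^2*(\gamma_{13})^2 + (-\frac{18769}{14298})^2*(\gamma_{23})^2 + (-\frac{200}{2383})^2*(\gamma_{24})^2 + (-\frac{1350}{2383})^2*(\gamma_{25})^2 + (\frac{80}{2383})^2*(\gamma_{34})^2 + (\frac{540}{2383})^2*(\gamma_{35})^2 = \frac{90000}{5678689}*(-1) + \frac{14400}{5678689}*(-1) + \frac{352275361}{204432804}*(-1) + \frac{40000}{5678689}*(+1) + \frac{1822500}{5678689}*(+1) + \frac{6400}{5678689}*(+1) + \frac{291600}{5678689}*(+1) = -\frac{49}{36} (each basis 2-blade squares to minus the product of its generators' squares); cross terms between blades sharing an index anticommute and cancel; the commuting (index-disjoint) pairs give grade-4 terms 2*c*c'*(blade product), which cancel blade by blade — \gamma_{1234}: \frac{48000}{5678689} - \frac{48000}{5678689} = 0; \gamma_{1235}: \frac{324000}{5678689} - \frac{324000}{5678689} = 0; \gamma_{2345}: \frac{216000}{5678689} - \frac{216000}{5678689} = 0 — confirming B is simple. So B^2 = -\frac{49}{36}.
Answer: rotation, certificate B^2 = -\frac{49}{36}. Why this suffices: the scalar -\frac{49}{36} survives any versor conjugation, so its sign alone determines the class however B is presented.


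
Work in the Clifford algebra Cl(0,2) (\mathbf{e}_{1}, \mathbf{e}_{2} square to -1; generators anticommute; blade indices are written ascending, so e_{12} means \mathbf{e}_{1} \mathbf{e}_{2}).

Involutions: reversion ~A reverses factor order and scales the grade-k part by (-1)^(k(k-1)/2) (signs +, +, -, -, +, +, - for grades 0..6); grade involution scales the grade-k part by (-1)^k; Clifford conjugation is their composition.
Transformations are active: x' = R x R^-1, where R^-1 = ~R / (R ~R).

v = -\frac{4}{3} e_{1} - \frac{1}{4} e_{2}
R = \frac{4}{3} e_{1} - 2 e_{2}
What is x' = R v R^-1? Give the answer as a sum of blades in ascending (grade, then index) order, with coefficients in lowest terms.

~R = \frac{4}{3} e_{1} - 2 e_{2}, and R ~R = -\frac{52}{9}, so R^-1 = ~R / (-\frac{52}{9}).
R v = \frac{23}{18} - 3 e_{12}
Answer: \frac{29}{39} e_{1} + \frac{59}{52} e_{2}


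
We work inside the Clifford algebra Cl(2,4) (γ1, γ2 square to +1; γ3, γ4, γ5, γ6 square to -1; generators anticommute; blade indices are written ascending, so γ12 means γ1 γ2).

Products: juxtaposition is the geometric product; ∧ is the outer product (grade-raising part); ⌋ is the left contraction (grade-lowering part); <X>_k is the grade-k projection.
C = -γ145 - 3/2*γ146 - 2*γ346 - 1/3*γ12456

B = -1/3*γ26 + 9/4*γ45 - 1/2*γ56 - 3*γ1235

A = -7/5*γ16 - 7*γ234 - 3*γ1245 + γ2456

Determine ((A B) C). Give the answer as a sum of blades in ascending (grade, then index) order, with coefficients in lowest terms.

step 1: 433/60*γ12 + 7/10*γ15 + 1/2*γ24 - 9/4*γ26 + 9*γ34 - 1/3*γ45 - 21*γ145 + 63/4*γ235 + 7/3*γ346 - 3/2*γ1246 - 3*γ1346 - 43/20*γ1456 + 21/5*γ2356 + 7/2*γ23456
step 2: -77/3 + 17/3*γ1 + 89/30*γ2 + 9/2*γ3 + 7/10*γ4 - 149/40*γ5 + 403/20*γ6 - 7/3*γ13 - 7*γ25 - 7*γ26 + 63/2*γ56 - 3*γ123 + 27/8*γ124 + 1/2*γ125 + 23/36*γ126 - 7/5*γ134 + 47/10*γ135 + 27/2*γ136 + 3/4*γ145 + 1/3*γ156 - 9/2*γ234 + γ235 - γ236 - 71/60*γ245 + 1271/120*γ246 + 3/2*γ256 + 11/3*γ356 + 61/45*γ456 + 63/4*γ1234 + 161/36*γ1235 - 7/2*γ1236 + 21/4*γ1346 + 119/3*γ1356 + 63/2*γ2456 + 63/10*γ12345 - 559/30*γ12346 + 3*γ12356 + 9/4*γ12456 - 7/5*γ13456 - 189/8*γ123456
Answer: -77/3 + 17/3*γ1 + 89/30*γ2 + 9/2*γ3 + 7/10*γ4 - 149/40*γ5 + 403/20*γ6 - 7/3*γ13 - 7*γ25 - 7*γ26 + 63/2*γ56 - 3*γ123 + 27/8*γ124 + 1/2*γ125 + 23/36*γ126 - 7/5*γ134 + 47/10*γ135 + 27/2*γ136 + 3/4*γ145 + 1/3*γ156 - 9/2*γ234 + γ235 - γ236 - 71/60*γ245 + 1271/120*γ246 + 3/2*γ256 + 11/3*γ356 + 61/45*γ456 + 63/4*γ1234 + 161/36*γ1235 - 7/2*γ1236 + 21/4*γ1346 + 119/3*γ1356 + 63/2*γ2456 + 63/10*γ12345 - 559/30*γ12346 + 3*γ12356 + 9/4*γ12456 - 7/5*γ13456 - 189/8*γ123456


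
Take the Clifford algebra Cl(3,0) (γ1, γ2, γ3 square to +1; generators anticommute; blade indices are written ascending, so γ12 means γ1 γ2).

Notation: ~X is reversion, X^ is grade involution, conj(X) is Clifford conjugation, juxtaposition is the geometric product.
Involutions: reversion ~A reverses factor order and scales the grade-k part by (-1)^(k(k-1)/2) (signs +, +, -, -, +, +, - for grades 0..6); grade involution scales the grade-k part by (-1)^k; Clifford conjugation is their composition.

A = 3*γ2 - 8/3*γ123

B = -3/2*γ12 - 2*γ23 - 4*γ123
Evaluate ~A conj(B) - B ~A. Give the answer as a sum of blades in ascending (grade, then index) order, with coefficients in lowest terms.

first term: 32/3 - 59/6*γ1 + 2*γ3 + 12*γ13
second term: 32/3 + 5/6*γ1 + 10*γ3 + 12*γ13
Answer: -32/3*γ1 - 8*γ3
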